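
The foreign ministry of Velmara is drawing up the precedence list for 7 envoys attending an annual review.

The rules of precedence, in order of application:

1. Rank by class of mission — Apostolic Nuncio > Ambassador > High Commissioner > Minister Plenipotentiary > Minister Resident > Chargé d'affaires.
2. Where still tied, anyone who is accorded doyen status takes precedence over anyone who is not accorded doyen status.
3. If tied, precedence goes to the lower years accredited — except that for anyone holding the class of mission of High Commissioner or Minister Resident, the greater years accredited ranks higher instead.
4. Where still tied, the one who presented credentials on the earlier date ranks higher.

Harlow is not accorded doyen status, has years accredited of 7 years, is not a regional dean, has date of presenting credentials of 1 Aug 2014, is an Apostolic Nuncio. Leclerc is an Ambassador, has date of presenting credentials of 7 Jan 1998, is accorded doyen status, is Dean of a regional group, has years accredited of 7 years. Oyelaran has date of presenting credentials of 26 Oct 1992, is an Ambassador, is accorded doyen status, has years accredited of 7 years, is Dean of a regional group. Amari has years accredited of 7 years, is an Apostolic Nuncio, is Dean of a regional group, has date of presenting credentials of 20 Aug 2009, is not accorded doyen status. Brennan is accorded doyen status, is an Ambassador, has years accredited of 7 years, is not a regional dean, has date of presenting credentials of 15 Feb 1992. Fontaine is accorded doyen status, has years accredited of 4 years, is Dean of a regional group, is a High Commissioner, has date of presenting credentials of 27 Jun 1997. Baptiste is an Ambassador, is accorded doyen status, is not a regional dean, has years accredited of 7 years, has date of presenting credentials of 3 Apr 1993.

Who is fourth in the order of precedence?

Oyelaran

By class of mission: Amari and Harlow (Apostolic Nuncio); then Brennan, Oyelaran, Baptiste and Leclerc (Ambassador); then Fontaine (High Commissioner).
Amari and Harlow are each not accorded doyen status, so the next rule applies.
Amari and Harlow both have years accredited 7 years, so the next rule applies.
Among Amari and Harlow, by date of presenting credentials (earlier first): Amari (20 Aug 2009) before Harlow (1 Aug 2014).
Brennan, Oyelaran, Baptiste and Leclerc are each accorded doyen status, so the next rule applies.
Brennan, Oyelaran, Baptiste and Leclerc all have years accredited 7 years, so the next rule applies.
Among Brennan, Oyelaran, Baptiste and Leclerc, by date of presenting credentials (earlier first): Brennan (15 Feb 1992) before Oyelaran (26 Oct 1992) before Baptiste (3 Apr 1993) before Leclerc (7 Jan 1998).
Order: Amari, Harlow, Brennan, Oyelaran, Baptiste, Leclerc, Fontaine.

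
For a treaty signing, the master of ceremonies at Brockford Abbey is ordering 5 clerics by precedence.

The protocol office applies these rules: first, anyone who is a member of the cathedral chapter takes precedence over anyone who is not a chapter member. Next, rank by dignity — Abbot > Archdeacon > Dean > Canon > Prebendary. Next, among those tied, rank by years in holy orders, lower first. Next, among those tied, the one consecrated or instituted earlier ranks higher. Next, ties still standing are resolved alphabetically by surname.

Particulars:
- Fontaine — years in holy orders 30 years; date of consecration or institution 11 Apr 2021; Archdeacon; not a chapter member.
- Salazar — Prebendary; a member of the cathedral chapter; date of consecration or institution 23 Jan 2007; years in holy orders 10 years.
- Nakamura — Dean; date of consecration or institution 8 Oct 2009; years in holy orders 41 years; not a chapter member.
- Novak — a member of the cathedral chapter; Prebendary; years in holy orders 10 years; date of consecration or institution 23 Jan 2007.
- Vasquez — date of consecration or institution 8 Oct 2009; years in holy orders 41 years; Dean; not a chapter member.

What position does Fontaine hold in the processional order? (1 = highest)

By the first rule: Novak and Salazar (both a member of the cathedral chapter); then Fontaine, Nakamura and Vasquez (each not a chapter member).
Novak and Salazar are each Prebendary, so the next rule applies.
Novak and Salazar both have years in holy orders 10 years, so the next rule applies.
Novak and Salazar both have date of consecration or institution 23 Jan 2007, so the next rule applies.
Among Novak and Salazar, alphabetically by surname: Novak before Salazar.
Among Fontaine, Nakamura and Vasquez, by dignity: Fontaine (Archdeacon) before Nakamura and Vasquez (Dean).
Nakamura and Vasquez both have years in holy orders 41 years, so the next rule applies.
Nakamura and Vasquez both have date of consecration or institution 8 Oct 2009, so the next rule applies.
Among Nakamura and Vasquez, alphabetically by surname: Nakamura before Vasquez.
Order: Novak, Salazar, Fontaine, Nakamura, Vasquez. So position 3.

3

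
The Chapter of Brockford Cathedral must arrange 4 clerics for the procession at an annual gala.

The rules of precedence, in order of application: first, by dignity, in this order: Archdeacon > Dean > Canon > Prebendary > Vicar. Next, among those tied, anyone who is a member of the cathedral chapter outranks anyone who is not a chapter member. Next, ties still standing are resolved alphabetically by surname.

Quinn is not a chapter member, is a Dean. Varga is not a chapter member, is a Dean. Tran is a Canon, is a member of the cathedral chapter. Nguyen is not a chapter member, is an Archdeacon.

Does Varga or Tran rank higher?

By dignity: Nguyen (Archdeacon); then Quinn and Varga (Dean); then Tran (Canon).
Quinn and Varga are each not a chapter member, so the next rule applies.
Among Quinn and Varga, alphabetically by surname: Quinn before Varga.
So Varga takes precedence.

Varga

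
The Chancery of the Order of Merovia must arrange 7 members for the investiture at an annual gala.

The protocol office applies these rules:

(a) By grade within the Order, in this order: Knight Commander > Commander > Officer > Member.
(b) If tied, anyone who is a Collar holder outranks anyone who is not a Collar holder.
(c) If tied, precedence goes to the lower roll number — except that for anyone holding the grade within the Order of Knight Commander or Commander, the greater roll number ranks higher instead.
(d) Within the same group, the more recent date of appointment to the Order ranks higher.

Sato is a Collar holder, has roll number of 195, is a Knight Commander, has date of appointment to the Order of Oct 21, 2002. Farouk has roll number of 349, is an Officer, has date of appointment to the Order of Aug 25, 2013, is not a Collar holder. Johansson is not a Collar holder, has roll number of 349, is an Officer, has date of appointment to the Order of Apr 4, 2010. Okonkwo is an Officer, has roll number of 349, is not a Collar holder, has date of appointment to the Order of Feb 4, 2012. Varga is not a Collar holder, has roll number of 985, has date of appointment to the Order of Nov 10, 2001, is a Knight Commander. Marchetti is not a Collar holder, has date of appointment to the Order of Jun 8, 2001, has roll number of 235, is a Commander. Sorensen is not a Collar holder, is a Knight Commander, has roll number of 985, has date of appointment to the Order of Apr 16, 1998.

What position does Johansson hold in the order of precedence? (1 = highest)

By grade within the Order: Sato, Varga and Sorensen (Knight Commander); then Marchetti (Commander); then Farouk, Okonkwo and Johansson (Officer).
Among Sato, Varga and Sorensen, a Collar holder before not a Collar holder: Sato (a Collar holder) before Varga and Sorensen (not a Collar holder).
Varga and Sorensen both have roll number 985, so the next rule applies.
Among Varga and Sorensen, by date of appointment to the Order (later first): Varga (Nov 10, 2001) before Sorensen (Apr 16, 1998).
Farouk, Okonkwo and Johansson are each not a Collar holder, so the next rule applies.
Farouk, Okonkwo and Johansson all have roll number 349, so the next rule applies.
Among Farouk, Okonkwo and Johansson, by date of appointment to the Order (later first): Farouk (Aug 25, 2013) before Okonkwo (Feb 4, 2012) before Johansson (Apr 4, 2010).
Order: Sato, Varga, Sorensen, Marchetti, Farouk, Okonkwo, Johansson. So position 7.

7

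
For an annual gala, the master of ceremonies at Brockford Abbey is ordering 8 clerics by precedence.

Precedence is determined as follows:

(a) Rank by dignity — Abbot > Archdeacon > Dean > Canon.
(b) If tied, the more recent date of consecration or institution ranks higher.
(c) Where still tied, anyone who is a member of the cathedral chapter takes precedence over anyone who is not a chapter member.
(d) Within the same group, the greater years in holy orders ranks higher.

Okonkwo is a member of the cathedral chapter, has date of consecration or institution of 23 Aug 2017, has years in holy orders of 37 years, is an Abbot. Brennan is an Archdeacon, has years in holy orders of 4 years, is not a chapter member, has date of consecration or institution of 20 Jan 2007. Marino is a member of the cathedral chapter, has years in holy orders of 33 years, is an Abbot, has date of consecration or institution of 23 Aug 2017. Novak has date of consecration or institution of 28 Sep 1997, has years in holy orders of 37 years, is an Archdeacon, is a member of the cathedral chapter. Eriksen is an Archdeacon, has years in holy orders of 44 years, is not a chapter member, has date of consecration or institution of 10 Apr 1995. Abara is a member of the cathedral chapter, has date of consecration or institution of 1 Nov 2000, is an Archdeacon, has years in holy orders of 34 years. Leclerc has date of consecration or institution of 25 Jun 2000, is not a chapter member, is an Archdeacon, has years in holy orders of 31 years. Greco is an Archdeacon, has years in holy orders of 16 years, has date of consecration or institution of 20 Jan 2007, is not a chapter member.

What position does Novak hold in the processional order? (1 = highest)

By dignity: Okonkwo and Marino (Abbot); then Greco, Brennan, Abara, Leclerc, Novak and Eriksen (Archdeacon).
Okonkwo and Marino both have date of consecration or institution 23 Aug 2017, so the next rule applies.
Okonkwo and Marino are each a member of the cathedral chapter, so the next rule applies.
Among Okonkwo and Marino, by years in holy orders (higher first): Okonkwo (37 years) before Marino (33 years).
Among Greco, Brennan, Abara, Leclerc, Novak and Eriksen, by date of consecration or institution (later first): Greco and Brennan (20 Jan 2007) before Abara (1 Nov 2000) before Leclerc (25 Jun 2000) before Novak (28 Sep 1997) before Eriksen (10 Apr 1995).
Greco and Brennan are each not a chapter member, so the next rule applies.
Among Greco and Brennan, by years in holy orders (higher first): Greco (16 years) before Brennan (4 years).
Order: Okonkwo, Marino, Greco, Brennan, Abara, Leclerc, Novak, Eriksen. So position 7.

7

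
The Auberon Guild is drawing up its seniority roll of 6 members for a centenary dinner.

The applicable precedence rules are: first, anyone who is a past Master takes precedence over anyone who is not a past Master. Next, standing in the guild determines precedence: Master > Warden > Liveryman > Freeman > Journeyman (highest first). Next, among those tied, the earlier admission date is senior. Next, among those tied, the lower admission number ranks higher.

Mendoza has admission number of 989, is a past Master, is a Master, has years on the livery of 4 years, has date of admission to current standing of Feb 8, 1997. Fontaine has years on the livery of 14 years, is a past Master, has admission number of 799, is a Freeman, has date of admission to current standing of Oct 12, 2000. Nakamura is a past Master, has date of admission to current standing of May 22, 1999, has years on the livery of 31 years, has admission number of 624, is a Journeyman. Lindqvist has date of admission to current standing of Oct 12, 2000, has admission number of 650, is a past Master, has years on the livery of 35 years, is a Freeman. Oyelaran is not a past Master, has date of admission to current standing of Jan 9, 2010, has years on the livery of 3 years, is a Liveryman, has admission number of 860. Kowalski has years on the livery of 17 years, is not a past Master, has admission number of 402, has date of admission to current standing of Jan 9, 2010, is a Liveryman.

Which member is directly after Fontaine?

Nakamura

By the first rule: Mendoza, Lindqvist, Fontaine and Nakamura (each a past Master); then Kowalski and Oyelaran (both not a past Master).
Among Mendoza, Lindqvist, Fontaine and Nakamura, by standing in the guild: Mendoza (Master) before Lindqvist and Fontaine (Freeman) before Nakamura (Journeyman).
Lindqvist and Fontaine both have date of admission to current standing Oct 12, 2000, so the next rule applies.
Among Lindqvist and Fontaine, by admission number (lower first): Lindqvist (650) before Fontaine (799).
Kowalski and Oyelaran are each Liveryman, so the next rule applies.
Kowalski and Oyelaran both have date of admission to current standing Jan 9, 2010, so the next rule applies.
Among Kowalski and Oyelaran, by admission number (lower first): Kowalski (402) before Oyelaran (860).
Order: Mendoza, Lindqvist, Fontaine, Nakamura, Kowalski, Oyelaran.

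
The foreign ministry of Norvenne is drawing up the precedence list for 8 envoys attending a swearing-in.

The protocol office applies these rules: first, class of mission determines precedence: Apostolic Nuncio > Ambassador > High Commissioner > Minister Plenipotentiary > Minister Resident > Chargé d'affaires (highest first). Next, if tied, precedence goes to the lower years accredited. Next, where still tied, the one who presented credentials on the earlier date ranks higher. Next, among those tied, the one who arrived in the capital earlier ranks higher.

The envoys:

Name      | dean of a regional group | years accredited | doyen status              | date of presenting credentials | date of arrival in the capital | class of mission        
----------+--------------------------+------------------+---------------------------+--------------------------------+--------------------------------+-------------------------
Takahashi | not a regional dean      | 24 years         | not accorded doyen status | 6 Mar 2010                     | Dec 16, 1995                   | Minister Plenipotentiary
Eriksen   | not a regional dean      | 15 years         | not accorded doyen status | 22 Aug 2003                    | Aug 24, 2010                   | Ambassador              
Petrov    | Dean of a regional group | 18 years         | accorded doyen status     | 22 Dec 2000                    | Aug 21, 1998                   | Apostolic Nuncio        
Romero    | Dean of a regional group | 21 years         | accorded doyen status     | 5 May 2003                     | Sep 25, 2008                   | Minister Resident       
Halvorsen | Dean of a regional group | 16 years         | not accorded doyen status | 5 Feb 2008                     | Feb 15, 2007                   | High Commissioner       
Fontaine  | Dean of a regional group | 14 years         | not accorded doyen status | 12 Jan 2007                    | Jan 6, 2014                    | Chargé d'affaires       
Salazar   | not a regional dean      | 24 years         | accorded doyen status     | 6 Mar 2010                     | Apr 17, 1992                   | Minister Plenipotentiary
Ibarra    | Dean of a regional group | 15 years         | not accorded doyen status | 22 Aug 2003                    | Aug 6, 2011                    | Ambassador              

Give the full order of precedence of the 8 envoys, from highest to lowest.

Petrov, Eriksen, Ibarra, Halvorsen, Salazar, Takahashi, Romero, Fontaine

By class of mission: Petrov (Apostolic Nuncio); then Eriksen and Ibarra (Ambassador); then Halvorsen (High Commissioner); then Salazar and Takahashi (Minister Plenipotentiary); then Romero (Minister Resident); then Fontaine (Chargé d'affaires).
Eriksen and Ibarra both have years accredited 15 years, so the next rule applies.
Eriksen and Ibarra both have date of presenting credentials 22 Aug 2003, so the next rule applies.
Among Eriksen and Ibarra, by date of arrival in the capital (earlier first): Eriksen (Aug 24, 2010) before Ibarra (Aug 6, 2011).
Salazar and Takahashi both have years accredited 24 years, so the next rule applies.
Salazar and Takahashi both have date of presenting credentials 6 Mar 2010, so the next rule applies.
Among Salazar and Takahashi, by date of arrival in the capital (earlier first): Salazar (Apr 17, 1992) before Takahashi (Dec 16, 1995).
Full order: Petrov, Eriksen, Ibarra, Halvorsen, Salazar, Takahashi, Romero, Fontaine.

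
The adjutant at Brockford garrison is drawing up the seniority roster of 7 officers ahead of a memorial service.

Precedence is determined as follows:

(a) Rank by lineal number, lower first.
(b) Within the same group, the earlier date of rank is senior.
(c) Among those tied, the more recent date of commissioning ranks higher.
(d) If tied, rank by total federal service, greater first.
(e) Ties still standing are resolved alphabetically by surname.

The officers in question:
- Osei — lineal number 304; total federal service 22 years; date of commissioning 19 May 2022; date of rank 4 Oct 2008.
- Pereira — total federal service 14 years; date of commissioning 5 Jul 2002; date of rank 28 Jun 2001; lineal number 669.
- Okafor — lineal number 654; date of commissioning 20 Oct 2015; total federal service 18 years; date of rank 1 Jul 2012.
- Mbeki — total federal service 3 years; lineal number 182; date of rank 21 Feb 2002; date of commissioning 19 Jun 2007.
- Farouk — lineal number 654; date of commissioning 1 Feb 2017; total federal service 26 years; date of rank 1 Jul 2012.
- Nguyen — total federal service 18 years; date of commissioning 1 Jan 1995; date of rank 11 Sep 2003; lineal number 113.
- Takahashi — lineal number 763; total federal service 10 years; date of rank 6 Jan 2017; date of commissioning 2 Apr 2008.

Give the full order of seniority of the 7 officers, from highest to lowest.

Nguyen, Mbeki, Osei, Farouk, Okafor, Pereira, Takahashi

By lineal number (lower first): Nguyen (113); then Mbeki (182); then Osei (304); then Farouk and Okafor (both 654); then Pereira (669); then Takahashi (763).
Farouk and Okafor both have date of rank 1 Jul 2012, so the next rule applies.
Among Farouk and Okafor, by date of commissioning (later first): Farouk (1 Feb 2017) before Okafor (20 Oct 2015).
Full order: Nguyen, Mbeki, Osei, Farouk, Okafor, Pereira, Takahashi.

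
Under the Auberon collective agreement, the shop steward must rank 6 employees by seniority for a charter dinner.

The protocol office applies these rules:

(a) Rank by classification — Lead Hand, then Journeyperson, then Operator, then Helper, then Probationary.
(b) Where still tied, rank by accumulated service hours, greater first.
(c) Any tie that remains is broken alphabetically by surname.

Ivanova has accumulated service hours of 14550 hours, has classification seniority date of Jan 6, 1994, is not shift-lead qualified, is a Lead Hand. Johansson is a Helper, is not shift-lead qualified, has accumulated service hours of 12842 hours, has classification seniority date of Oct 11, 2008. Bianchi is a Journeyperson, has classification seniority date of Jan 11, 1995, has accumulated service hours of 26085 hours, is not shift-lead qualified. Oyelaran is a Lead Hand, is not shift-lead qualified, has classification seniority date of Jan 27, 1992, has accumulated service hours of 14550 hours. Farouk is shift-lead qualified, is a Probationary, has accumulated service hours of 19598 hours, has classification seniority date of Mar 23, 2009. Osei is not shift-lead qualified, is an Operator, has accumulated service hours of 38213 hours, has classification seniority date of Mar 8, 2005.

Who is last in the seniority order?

Farouk

By classification: Ivanova and Oyelaran (Lead Hand); then Bianchi (Journeyperson); then Osei (Operator); then Johansson (Helper); then Farouk (Probationary).
Ivanova and Oyelaran both have accumulated service hours 14550 hours, so the next rule applies.
Among Ivanova and Oyelaran, alphabetically by surname: Ivanova before Oyelaran.
Order: Ivanova, Oyelaran, Bianchi, Osei, Johansson, Farouk.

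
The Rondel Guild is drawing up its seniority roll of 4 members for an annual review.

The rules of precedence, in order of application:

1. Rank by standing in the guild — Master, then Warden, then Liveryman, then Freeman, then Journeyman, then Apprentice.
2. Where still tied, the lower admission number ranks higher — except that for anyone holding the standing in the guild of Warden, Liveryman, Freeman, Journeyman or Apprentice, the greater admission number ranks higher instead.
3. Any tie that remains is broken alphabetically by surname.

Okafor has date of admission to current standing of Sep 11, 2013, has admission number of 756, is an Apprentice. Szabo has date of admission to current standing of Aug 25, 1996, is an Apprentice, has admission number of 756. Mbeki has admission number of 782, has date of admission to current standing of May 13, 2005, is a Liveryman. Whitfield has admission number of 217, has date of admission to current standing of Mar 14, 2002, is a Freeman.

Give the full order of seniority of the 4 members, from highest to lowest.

Mbeki, Whitfield, Okafor, Szabo

By standing in the guild: Mbeki (Liveryman); then Whitfield (Freeman); then Okafor and Szabo (Apprentice).
Okafor and Szabo both have admission number 756, so the next rule applies.
Among Okafor and Szabo, alphabetically by surname: Okafor before Szabo.
Full order: Mbeki, Whitfield, Okafor, Szabo.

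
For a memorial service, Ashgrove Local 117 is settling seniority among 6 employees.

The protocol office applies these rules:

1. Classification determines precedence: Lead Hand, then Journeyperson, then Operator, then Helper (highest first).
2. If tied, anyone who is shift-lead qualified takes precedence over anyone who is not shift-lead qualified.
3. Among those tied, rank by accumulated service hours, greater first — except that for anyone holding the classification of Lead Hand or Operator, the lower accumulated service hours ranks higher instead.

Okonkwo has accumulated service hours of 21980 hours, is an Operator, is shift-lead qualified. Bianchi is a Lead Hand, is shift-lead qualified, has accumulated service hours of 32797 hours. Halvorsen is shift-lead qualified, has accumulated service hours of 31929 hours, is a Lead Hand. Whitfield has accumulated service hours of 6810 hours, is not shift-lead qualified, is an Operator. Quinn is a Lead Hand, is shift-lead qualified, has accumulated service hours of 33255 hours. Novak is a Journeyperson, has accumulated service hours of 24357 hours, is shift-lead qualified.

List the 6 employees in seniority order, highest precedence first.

By classification: Halvorsen, Bianchi and Quinn (Lead Hand); then Novak (Journeyperson); then Okonkwo and Whitfield (Operator).
Halvorsen, Bianchi and Quinn are each shift-lead qualified, so the next rule applies.
Among Halvorsen, Bianchi and Quinn, by accumulated service hours (lower first) (reversed rule for this group): Halvorsen (31929 hours) before Bianchi (32797 hours) before Quinn (33255 hours).
Among Okonkwo and Whitfield, shift-lead qualified before not shift-lead qualified: Okonkwo (shift-lead qualified) before Whitfield (not shift-lead qualified).
Full order: Halvorsen, Bianchi, Quinn, Novak, Okonkwo, Whitfield.

Halvorsen, Bianchi, Quinn, Novak, Okonkwo, Whitfield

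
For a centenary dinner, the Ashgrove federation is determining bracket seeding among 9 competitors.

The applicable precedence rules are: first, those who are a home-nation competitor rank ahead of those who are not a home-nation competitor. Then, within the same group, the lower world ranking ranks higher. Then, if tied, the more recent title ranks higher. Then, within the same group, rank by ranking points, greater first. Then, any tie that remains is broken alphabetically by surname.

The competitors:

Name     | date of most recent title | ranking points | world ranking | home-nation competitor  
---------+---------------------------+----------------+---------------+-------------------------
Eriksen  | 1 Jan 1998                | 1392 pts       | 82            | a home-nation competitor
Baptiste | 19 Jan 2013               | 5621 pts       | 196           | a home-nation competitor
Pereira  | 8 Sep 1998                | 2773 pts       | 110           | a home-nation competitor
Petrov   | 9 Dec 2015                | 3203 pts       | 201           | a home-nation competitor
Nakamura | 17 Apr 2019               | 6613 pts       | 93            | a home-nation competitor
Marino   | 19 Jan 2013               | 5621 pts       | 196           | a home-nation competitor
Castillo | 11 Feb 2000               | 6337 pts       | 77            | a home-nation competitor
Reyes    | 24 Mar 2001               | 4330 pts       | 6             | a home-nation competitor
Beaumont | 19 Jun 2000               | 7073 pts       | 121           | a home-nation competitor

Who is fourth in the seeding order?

Nakamura

By the first rule: Reyes, Castillo, Eriksen, Nakamura, Pereira, Beaumont, Baptiste, Marino and Petrov (each a home-nation competitor).
Among Reyes, Castillo, Eriksen, Nakamura, Pereira, Beaumont, Baptiste, Marino and Petrov, by world ranking (lower first): Reyes (6) before Castillo (77) before Eriksen (82) before Nakamura (93) before Pereira (110) before Beaumont (121) before Baptiste and Marino (196) before Petrov (201).
Baptiste and Marino both have date of most recent title 19 Jan 2013, so the next rule applies.
Baptiste and Marino both have ranking points 5621 pts, so the next rule applies.
Among Baptiste and Marino, alphabetically by surname: Baptiste before Marino.
Order: Reyes, Castillo, Eriksen, Nakamura, Pereira, Beaumont, Baptiste, Marino, Petrov.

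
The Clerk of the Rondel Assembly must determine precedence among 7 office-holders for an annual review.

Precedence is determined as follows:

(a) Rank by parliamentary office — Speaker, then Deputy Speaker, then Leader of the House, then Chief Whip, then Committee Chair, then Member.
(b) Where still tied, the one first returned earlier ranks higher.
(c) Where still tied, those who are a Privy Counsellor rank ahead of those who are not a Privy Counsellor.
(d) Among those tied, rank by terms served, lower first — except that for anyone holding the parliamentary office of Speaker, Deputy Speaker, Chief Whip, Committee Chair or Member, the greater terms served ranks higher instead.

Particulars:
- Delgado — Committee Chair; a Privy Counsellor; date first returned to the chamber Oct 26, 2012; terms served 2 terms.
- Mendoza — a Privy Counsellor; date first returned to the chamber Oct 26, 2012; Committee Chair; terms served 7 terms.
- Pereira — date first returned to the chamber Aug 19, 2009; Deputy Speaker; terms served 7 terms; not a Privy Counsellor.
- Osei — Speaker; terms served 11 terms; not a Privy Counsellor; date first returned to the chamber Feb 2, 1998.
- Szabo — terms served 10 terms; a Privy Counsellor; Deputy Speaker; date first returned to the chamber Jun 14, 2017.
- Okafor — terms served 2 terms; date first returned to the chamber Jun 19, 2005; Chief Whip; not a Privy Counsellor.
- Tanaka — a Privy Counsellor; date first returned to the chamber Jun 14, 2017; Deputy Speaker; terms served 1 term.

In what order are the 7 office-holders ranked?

By parliamentary office: Osei (Speaker); then Pereira, Szabo and Tanaka (Deputy Speaker); then Okafor (Chief Whip); then Mendoza and Delgado (Committee Chair).
Among Pereira, Szabo and Tanaka, by date first returned to the chamber (earlier first): Pereira (Aug 19, 2009) before Szabo and Tanaka (Jun 14, 2017).
Szabo and Tanaka are each a Privy Counsellor, so the next rule applies.
Among Szabo and Tanaka, by terms served (higher first) (reversed rule for this group): Szabo (10 terms) before Tanaka (1 term).
Mendoza and Delgado both have date first returned to the chamber Oct 26, 2012, so the next rule applies.
Mendoza and Delgado are each a Privy Counsellor, so the next rule applies.
Among Mendoza and Delgado, by terms served (higher first) (reversed rule for this group): Mendoza (7 terms) before Delgado (2 terms).
Full order: Osei, Pereira, Szabo, Tanaka, Okafor, Mendoza, Delgado.

Osei, Pereira, Szabo, Tanaka, Okafor, Mendoza, Delgado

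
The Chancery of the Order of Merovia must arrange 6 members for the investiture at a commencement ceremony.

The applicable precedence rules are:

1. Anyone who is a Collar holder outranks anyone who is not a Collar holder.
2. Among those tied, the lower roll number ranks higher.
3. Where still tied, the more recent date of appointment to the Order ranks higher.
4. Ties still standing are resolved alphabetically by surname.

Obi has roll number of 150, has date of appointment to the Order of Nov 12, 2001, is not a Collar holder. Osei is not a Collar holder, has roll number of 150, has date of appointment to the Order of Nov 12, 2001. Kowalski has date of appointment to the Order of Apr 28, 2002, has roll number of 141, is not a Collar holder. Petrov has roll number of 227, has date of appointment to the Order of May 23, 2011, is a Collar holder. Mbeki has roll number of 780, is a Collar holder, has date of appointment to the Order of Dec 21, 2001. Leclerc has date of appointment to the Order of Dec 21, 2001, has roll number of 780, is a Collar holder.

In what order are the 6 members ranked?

By the first rule: Petrov, Leclerc and Mbeki (each a Collar holder); then Kowalski, Obi and Osei (each not a Collar holder).
Among Petrov, Leclerc and Mbeki, by roll number (lower first): Petrov (227) before Leclerc and Mbeki (780).
Leclerc and Mbeki both have date of appointment to the Order Dec 21, 2001, so the next rule applies.
Among Leclerc and Mbeki, alphabetically by surname: Leclerc before Mbeki.
Among Kowalski, Obi and Osei, by roll number (lower first): Kowalski (141) before Obi and Osei (150).
Obi and Osei both have date of appointment to the Order Nov 12, 2001, so the next rule applies.
Among Obi and Osei, alphabetically by surname: Obi before Osei.
Full order: Petrov, Leclerc, Mbeki, Kowalski, Obi, Osei.

Petrov, Leclerc, Mbeki, Kowalski, Obi, Osei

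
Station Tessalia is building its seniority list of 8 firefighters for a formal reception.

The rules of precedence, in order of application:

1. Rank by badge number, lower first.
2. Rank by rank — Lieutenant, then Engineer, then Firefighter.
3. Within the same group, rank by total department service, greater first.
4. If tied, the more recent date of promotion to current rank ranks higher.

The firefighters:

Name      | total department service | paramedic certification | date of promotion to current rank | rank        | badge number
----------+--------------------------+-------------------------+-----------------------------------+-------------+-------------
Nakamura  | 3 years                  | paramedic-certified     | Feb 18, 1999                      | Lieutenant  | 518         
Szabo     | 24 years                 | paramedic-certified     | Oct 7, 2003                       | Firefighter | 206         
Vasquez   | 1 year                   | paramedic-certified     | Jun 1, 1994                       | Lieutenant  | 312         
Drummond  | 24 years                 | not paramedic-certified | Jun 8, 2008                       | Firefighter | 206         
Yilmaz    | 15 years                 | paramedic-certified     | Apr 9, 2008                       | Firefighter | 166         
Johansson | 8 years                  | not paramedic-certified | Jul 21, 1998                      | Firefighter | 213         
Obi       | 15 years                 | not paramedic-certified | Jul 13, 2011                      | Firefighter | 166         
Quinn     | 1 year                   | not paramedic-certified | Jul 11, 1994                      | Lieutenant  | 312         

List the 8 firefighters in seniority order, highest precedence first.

By badge number (lower first): Obi and Yilmaz (both 166); then Drummond and Szabo (both 206); then Johansson (213); then Quinn and Vasquez (both 312); then Nakamura (518).
Obi and Yilmaz are each Firefighter, so the next rule applies.
Obi and Yilmaz both have total department service 15 years, so the next rule applies.
Among Obi and Yilmaz, by date of promotion to current rank (later first): Obi (Jul 13, 2011) before Yilmaz (Apr 9, 2008).
Drummond and Szabo are each Firefighter, so the next rule applies.
Drummond and Szabo both have total department service 24 years, so the next rule applies.
Among Drummond and Szabo, by date of promotion to current rank (later first): Drummond (Jun 8, 2008) before Szabo (Oct 7, 2003).
Quinn and Vasquez are each Lieutenant, so the next rule applies.
Quinn and Vasquez both have total department service 1 year, so the next rule applies.
Among Quinn and Vasquez, by date of promotion to current rank (later first): Quinn (Jul 11, 1994) before Vasquez (Jun 1, 1994).
Full order: Obi, Yilmaz, Drummond, Szabo, Johansson, Quinn, Vasquez, Nakamura.

Obi, Yilmaz, Drummond, Szabo, Johansson, Quinn, Vasquez, Nakamura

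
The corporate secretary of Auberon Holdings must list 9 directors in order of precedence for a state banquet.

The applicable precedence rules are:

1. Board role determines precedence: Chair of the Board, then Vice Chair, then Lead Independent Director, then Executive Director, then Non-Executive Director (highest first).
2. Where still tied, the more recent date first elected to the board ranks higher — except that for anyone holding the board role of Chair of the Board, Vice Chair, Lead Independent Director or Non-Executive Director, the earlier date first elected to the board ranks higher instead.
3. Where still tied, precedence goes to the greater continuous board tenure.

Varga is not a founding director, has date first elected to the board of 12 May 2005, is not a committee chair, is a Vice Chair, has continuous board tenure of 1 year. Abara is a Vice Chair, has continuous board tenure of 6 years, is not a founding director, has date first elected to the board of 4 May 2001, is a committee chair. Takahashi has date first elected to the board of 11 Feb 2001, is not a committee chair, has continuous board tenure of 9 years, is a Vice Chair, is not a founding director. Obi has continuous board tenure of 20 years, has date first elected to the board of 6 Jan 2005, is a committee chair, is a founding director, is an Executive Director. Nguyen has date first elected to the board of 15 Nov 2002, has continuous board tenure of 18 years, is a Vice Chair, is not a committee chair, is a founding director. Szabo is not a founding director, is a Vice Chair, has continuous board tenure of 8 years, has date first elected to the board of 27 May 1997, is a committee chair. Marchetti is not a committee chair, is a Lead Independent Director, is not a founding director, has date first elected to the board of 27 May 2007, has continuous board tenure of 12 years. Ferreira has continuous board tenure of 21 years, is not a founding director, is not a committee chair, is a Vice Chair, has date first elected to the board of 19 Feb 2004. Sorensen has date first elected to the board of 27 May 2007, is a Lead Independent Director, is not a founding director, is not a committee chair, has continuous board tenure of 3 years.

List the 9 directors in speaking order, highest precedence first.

By board role: Szabo, Takahashi, Abara, Nguyen, Ferreira and Varga (Vice Chair); then Marchetti and Sorensen (Lead Independent Director); then Obi (Executive Director).
Among Szabo, Takahashi, Abara, Nguyen, Ferreira and Varga, by date first elected to the board (earlier first) (reversed rule for this group): Szabo (27 May 1997) before Takahashi (11 Feb 2001) before Abara (4 May 2001) before Nguyen (15 Nov 2002) before Ferreira (19 Feb 2004) before Varga (12 May 2005).
Marchetti and Sorensen both have date first elected to the board 27 May 2007, so the next rule applies.
Among Marchetti and Sorensen, by continuous board tenure (higher first): Marchetti (12 years) before Sorensen (3 years).
Full order: Szabo, Takahashi, Abara, Nguyen, Ferreira, Varga, Marchetti, Sorensen, Obi.

Szabo, Takahashi, Abara, Nguyen, Ferreira, Varga, Marchetti, Sorensen, Obi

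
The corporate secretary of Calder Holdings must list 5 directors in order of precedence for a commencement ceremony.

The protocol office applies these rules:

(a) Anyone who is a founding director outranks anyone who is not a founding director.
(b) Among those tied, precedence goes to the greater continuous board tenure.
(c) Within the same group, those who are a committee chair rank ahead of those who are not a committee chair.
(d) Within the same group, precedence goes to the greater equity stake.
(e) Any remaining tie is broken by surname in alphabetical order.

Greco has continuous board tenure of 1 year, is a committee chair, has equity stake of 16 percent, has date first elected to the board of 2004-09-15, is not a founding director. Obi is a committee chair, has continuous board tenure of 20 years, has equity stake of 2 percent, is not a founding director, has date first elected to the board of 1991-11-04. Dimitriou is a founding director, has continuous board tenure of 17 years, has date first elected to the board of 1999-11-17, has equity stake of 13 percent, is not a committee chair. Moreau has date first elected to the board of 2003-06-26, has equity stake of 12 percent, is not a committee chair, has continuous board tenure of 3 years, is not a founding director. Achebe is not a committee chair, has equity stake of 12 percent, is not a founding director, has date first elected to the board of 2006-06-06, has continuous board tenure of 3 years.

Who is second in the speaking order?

By the first rule: Dimitriou (a founding director); then Obi, Achebe, Moreau and Greco (each not a founding director).
Among Obi, Achebe, Moreau and Greco, by continuous board tenure (higher first): Obi (20 years) before Achebe and Moreau (3 years) before Greco (1 year).
Achebe and Moreau are each not a committee chair, so the next rule applies.
Achebe and Moreau both have equity stake 12 percent, so the next rule applies.
Among Achebe and Moreau, alphabetically by surname: Achebe before Moreau.
Order: Dimitriou, Obi, Achebe, Moreau, Greco.

Obi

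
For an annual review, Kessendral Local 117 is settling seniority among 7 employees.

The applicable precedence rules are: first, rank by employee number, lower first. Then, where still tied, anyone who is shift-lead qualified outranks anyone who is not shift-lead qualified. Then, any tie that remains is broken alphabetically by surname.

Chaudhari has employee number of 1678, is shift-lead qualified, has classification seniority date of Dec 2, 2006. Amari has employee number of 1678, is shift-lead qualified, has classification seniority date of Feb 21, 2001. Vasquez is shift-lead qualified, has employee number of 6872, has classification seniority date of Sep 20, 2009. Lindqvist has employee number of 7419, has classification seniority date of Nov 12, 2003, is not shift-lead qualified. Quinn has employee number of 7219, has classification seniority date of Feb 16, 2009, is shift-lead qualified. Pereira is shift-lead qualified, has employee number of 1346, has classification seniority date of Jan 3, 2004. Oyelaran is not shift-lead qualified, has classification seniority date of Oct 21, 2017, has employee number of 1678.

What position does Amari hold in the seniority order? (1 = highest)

By employee number (lower first): Pereira (1346); then Amari, Chaudhari and Oyelaran (each 1678); then Vasquez (6872); then Quinn (7219); then Lindqvist (7419).
Among Amari, Chaudhari and Oyelaran, shift-lead qualified before not shift-lead qualified: Amari and Chaudhari (shift-lead qualified) before Oyelaran (not shift-lead qualified).
Among Amari and Chaudhari, alphabetically by surname: Amari before Chaudhari.
Order: Pereira, Amari, Chaudhari, Oyelaran, Vasquez, Quinn, Lindqvist. So position 2.

2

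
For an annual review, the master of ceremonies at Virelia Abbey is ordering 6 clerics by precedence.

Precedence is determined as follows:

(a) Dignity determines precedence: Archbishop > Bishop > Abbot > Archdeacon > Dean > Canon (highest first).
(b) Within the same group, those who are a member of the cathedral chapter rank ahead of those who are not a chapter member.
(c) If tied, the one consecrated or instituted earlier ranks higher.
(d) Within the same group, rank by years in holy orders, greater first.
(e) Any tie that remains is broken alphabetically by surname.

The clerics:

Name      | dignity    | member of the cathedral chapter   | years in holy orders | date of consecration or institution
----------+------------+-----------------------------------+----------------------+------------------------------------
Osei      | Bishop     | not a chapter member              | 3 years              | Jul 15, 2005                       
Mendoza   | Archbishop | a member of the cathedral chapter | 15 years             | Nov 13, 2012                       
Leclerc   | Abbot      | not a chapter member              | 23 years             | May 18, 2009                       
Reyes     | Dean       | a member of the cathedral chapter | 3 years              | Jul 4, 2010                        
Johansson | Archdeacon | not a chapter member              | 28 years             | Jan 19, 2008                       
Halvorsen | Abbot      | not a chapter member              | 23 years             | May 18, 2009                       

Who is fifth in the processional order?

Johansson

By dignity: Mendoza (Archbishop); then Osei (Bishop); then Halvorsen and Leclerc (Abbot); then Johansson (Archdeacon); then Reyes (Dean).
Halvorsen and Leclerc are each not a chapter member, so the next rule applies.
Halvorsen and Leclerc both have date of consecration or institution May 18, 2009, so the next rule applies.
Halvorsen and Leclerc both have years in holy orders 23 years, so the next rule applies.
Among Halvorsen and Leclerc, alphabetically by surname: Halvorsen before Leclerc.
Order: Mendoza, Osei, Halvorsen, Leclerc, Johansson, Reyes.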